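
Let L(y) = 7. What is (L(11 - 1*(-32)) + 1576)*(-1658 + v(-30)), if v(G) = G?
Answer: -2672104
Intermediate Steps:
(L(11 - 1*(-32)) + 1576)*(-1658 + v(-30)) = (7 + 1576)*(-1658 - 30) = 1583*(-1688) = -2672104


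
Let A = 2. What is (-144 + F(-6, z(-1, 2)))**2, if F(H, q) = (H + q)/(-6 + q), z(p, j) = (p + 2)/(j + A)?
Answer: 20449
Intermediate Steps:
z(p, j) = (2 + p)/(2 + j) (z(p, j) = (p + 2)/(j + 2) = (2 + p)/(2 + j))
F(H, q) = (H + q)/(-6 + q)
(-144 + F(-6, z(-1, 2)))**2 = (-144 + (-6 + (2 - 1)/(2 + 2))/(-6 + (2 - 1)/(2 + 2)))**2 = (-144 + (-6 + 1/4)/(-6 + 1/4))**2 = (-144 - 23/4/(-23/4))**2 = (-144 - 4/23*(-23/4))**2 = (-144 + 1)**2 = (-143)**2 = 20449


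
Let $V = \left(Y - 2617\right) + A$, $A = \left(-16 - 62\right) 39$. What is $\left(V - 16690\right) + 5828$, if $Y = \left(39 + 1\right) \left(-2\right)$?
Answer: $-16601$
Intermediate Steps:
$Y = -80$ ($Y = 40 \left(-2\right) = -80$)
$A = -3042$ ($A = \left(-78\right) 39 = -3042$)
$V = -5739$ ($V = \left(-80 - 2617\right) - 3042 = -2697 - 3042 = -5739$)
$\left(V - 16690\right) + 5828 = \left(-5739 - 16690\right) + 5828 = -22429 + 5828 = -16601$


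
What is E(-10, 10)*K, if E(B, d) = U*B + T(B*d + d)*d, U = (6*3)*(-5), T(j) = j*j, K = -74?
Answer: -6060600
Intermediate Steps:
T(j) = j**2
U = -90 (U = 18*(-5) = -90)
E(B, d) = -90*B + d*(d + B*d)**2 (E(B, d) = -90*B + (B*d + d)**2*d = -90*B + (d + B*d)**2*d = -90*B + d*(d + B*d)**2)
E(-10, 10)*K = (-90*(-10) + 10**3*(1 - 10)**2)*(-74) = (900 + 1000*(-9)**2)*(-74) = (900 + 1000*81)*(-74) = (900 + 81000)*(-74) = 81900*(-74) = -6060600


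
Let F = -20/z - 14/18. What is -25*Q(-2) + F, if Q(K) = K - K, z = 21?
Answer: -109/63 ≈ -1.7302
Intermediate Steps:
Q(K) = 0
F = -109/63 (F = -20/21 - 14/18 = -20*1/21 - 14*1/18 = -20/21 - 7/9 = -109/63 ≈ -1.7302)
-25*Q(-2) + F = -25*0 - 109/63 = 0 - 109/63 = -109/63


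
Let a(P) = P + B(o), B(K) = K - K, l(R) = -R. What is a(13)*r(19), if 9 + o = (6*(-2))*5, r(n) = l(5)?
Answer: -65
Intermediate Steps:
r(n) = -5 (r(n) = -1*5 = -5)
o = -69 (o = -9 + (6*(-2))*5 = -9 - 12*5 = -9 - 60 = -69)
B(K) = 0
a(P) = P (a(P) = P + 0 = P)
a(13)*r(19) = 13*(-5) = -65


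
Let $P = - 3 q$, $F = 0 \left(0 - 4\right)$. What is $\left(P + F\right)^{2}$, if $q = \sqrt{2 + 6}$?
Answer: $72$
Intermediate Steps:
$q = 2 \sqrt{2}$ ($q = \sqrt{8} = 2 \sqrt{2} \approx 2.8284$)
$F = 0$ ($F = 0 \left(-4\right) = 0$)
$P = - 6 \sqrt{2}$ ($P = - 3 \cdot 2 \sqrt{2} = - 6 \sqrt{2} \approx -8.4853$)
$\left(P + F\right)^{2} = \left(- 6 \sqrt{2} + 0\right)^{2} = \left(- 6 \sqrt{2}\right)^{2} = 72$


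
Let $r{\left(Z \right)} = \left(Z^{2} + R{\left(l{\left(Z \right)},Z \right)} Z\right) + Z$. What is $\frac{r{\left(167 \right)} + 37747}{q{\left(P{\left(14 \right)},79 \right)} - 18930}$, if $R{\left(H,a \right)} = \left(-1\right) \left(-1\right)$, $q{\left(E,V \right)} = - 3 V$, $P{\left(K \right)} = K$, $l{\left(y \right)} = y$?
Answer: $- \frac{21990}{6389} \approx -3.4419$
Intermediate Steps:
$R{\left(H,a \right)} = 1$
$r{\left(Z \right)} = Z^{2} + 2 Z$ ($r{\left(Z \right)} = \left(Z^{2} + 1 Z\right) + Z = \left(Z^{2} + Z\right) + Z = \left(Z + Z^{2}\right) + Z = Z^{2} + 2 Z$)
$\frac{r{\left(167 \right)} + 37747}{q{\left(P{\left(14 \right)},79 \right)} - 18930} = \frac{167 \left(2 + 167\right) + 37747}{\left(-3\right) 79 - 18930} = \frac{167 \cdot 169 + 37747}{-237 - 18930} = \frac{28223 + 37747}{-19167} = 65970 \left(- \frac{1}{19167}\right) = - \frac{21990}{6389}$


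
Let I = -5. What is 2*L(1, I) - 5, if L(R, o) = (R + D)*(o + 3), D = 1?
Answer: -13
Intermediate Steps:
L(R, o) = (1 + R)*(3 + o) (L(R, o) = (R + 1)*(o + 3) = (1 + R)*(3 + o))
2*L(1, I) - 5 = 2*(3 - 5 + 3*1 + 1*(-5)) - 5 = 2*(3 - 5 + 3 - 5) - 5 = 2*(-4) - 5 = -8 - 5 = -13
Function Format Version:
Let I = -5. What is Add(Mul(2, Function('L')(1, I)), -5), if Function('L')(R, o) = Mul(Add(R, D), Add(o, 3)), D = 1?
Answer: -13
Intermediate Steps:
Function('L')(R, o) = Mul(Add(1, R), Add(3, o)) (Function('L')(R, o) = Mul(Add(R, 1), Add(o, 3)) = Mul(Add(1, R), Add(3, o)))
Add(Mul(2, Function('L')(1, I)), -5) = Add(Mul(2, Add(3, -5, Mul(3, 1), Mul(1, -5))), -5) = Add(Mul(2, Add(3, -5, 3, -5)), -5) = Add(Mul(2, -4), -5) = Add(-8, -5) = -13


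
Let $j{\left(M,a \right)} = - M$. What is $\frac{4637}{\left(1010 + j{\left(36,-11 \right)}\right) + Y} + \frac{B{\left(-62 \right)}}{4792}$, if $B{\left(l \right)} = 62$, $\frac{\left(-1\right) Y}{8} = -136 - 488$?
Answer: $\frac{5647599}{7147268} \approx 0.79018$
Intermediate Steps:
$Y = 4992$ ($Y = - 8 \left(-136 - 488\right) = \left(-8\right) \left(-624\right) = 4992$)
$\frac{4637}{\left(1010 + j{\left(36,-11 \right)}\right) + Y} + \frac{B{\left(-62 \right)}}{4792} = \frac{4637}{\left(1010 - 36\right) + 4992} + \frac{62}{4792} = \frac{4637}{\left(1010 - 36\right) + 4992} + 62 \cdot \frac{1}{4792} = \frac{4637}{974 + 4992} + \frac{31}{2396} = \frac{4637}{5966} + \frac{31}{2396} = \frac{5647599}{7147268}$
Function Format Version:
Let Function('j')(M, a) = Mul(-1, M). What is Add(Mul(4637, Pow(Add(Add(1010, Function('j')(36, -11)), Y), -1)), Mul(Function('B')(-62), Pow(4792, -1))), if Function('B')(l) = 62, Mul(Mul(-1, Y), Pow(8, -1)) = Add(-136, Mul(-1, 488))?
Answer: Rational(5647599, 7147268) ≈ 0.79018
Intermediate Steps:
Y = 4992 (Y = Mul(-8, Add(-136, Mul(-1, 488))) = Mul(-8, Add(-136, -488)) = Mul(-8, -624) = 4992)
Add(Mul(4637, Pow(Add(Add(1010, Function('j')(36, -11)), Y), -1)), Mul(Function('B')(-62), Pow(4792, -1))) = Add(Mul(4637, Pow(Add(Add(1010, Mul(-1, 36)), 4992), -1)), Mul(62, Pow(4792, -1))) = Add(Mul(4637, Pow(Add(Add(1010, -36), 4992), -1)), Mul(62, Rational(1, 4792))) = Add(Mul(4637, Pow(Add(974, 4992), -1)), Rational(31, 2396)) = Add(Mul(4637, Pow(5966, -1)), Rational(31, 2396)) = Add(Mul(4637, Rational(1, 5966)), Rational(31, 2396)) = Add(Rational(4637, 5966), Rational(31, 2396)) = Rational(5647599, 7147268)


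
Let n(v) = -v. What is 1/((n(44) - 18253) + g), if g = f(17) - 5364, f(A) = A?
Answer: -1/23644 ≈ -4.2294e-5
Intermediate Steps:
g = -5347 (g = 17 - 5364 = -5347)
1/((n(44) - 18253) + g) = 1/((-1*44 - 18253) - 5347) = 1/((-44 - 18253) - 5347) = 1/(-18297 - 5347) = 1/(-23644) = -1/23644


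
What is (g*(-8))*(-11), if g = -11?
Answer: -968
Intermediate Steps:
(g*(-8))*(-11) = -11*(-8)*(-11) = 88*(-11) = -968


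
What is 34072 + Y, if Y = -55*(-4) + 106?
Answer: 34398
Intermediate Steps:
Y = 326 (Y = 220 + 106 = 326)
34072 + Y = 34072 + 326 = 34398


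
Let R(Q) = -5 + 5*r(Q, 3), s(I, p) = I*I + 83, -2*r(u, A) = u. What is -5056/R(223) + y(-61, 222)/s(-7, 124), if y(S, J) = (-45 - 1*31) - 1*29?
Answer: 405553/49500 ≈ 8.1930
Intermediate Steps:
r(u, A) = -u/2
s(I, p) = 83 + I**2 (s(I, p) = I**2 + 83 = 83 + I**2)
y(S, J) = -105 (y(S, J) = (-45 - 31) - 29 = -76 - 29 = -105)
R(Q) = -5 - 5*Q/2 (R(Q) = -5 + 5*(-Q/2) = -5 - 5*Q/2)
-5056/R(223) + y(-61, 222)/s(-7, 124) = -5056/(-5 - 5/2*223) - 105/(83 + (-7)**2) = -5056/(-5 - 1115/2) - 105/(83 + 49) = -5056/(-1125/2) - 105/132 = -5056*(-2/1125) - 105*1/132 = 10112/1125 - 35/44 = 405553/49500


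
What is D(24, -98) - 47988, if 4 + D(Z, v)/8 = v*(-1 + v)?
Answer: 29596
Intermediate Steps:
D(Z, v) = -32 + 8*v*(-1 + v) (D(Z, v) = -32 + 8*(v*(-1 + v)) = -32 + 8*v*(-1 + v))
D(24, -98) - 47988 = (-32 - 8*(-98) + 8*(-98)²) - 47988 = (-32 + 784 + 8*9604) - 47988 = (-32 + 784 + 76832) - 47988 = 77584 - 47988 = 29596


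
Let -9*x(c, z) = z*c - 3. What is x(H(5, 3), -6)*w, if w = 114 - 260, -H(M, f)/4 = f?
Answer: 3358/3 ≈ 1119.3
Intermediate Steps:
H(M, f) = -4*f
x(c, z) = ⅓ - c*z/9 (x(c, z) = -(z*c - 3)/9 = -(c*z - 3)/9 = -(-3 + c*z)/9 = ⅓ - c*z/9)
w = -146
x(H(5, 3), -6)*w = (⅓ - ⅑*(-4*3)*(-6))*(-146) = (⅓ - ⅑*(-12)*(-6))*(-146) = (⅓ - 8)*(-146) = -23/3*(-146) = 3358/3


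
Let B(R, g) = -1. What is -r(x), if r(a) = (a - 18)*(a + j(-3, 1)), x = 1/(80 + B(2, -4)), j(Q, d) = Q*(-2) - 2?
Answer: 450457/6241 ≈ 72.177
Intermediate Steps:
j(Q, d) = -2 - 2*Q (j(Q, d) = -2*Q - 2 = -2 - 2*Q)
x = 1/79 (x = 1/(80 - 1) = 1/79 ≈ 0.012658)
r(a) = (-18 + a)*(4 + a) (r(a) = (a - 18)*(a + (-2 - 2*(-3))) = (-18 + a)*(a + (-2 + 6)) = (-18 + a)*(a + 4) = (-18 + a)*(4 + a))
-r(x) = -(-72 + (1/79)**2 - 14*1/79) = -(-72 + 1/6241 - 14/79) = -1*(-450457/6241) = 450457/6241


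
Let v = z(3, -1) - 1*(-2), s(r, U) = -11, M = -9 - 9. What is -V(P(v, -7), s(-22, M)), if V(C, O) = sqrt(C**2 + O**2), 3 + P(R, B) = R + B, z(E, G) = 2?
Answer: -sqrt(157) ≈ -12.530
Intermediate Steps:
M = -18
v = 4 (v = 2 - 1*(-2) = 2 + 2 = 4)
P(R, B) = -3 + B + R (P(R, B) = -3 + (R + B) = -3 + (B + R) = -3 + B + R)
-V(P(v, -7), s(-22, M)) = -sqrt((-3 - 7 + 4)**2 + (-11)**2) = -sqrt((-6)**2 + 121) = -sqrt(36 + 121) = -sqrt(157)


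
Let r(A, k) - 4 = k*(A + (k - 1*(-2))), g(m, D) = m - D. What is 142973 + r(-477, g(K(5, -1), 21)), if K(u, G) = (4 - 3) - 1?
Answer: 153393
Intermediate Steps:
K(u, G) = 0 (K(u, G) = 1 - 1 = 0)
r(A, k) = 4 + k*(2 + A + k) (r(A, k) = 4 + k*(A + (k - 1*(-2))) = 4 + k*(A + (k + 2)) = 4 + k*(A + (2 + k)) = 4 + k*(2 + A + k))
142973 + r(-477, g(K(5, -1), 21)) = 142973 + (4 + (0 - 1*21)² + 2*(0 - 1*21) - 477*(0 - 1*21)) = 142973 + (4 + (0 - 21)² + 2*(0 - 21) - 477*(0 - 21)) = 142973 + (4 + (-21)² + 2*(-21) - 477*(-21)) = 142973 + (4 + 441 - 42 + 10017) = 142973 + 10420 = 153393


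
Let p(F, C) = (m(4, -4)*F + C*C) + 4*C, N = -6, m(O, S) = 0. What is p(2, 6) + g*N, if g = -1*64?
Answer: 444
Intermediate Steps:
g = -64
p(F, C) = C² + 4*C (p(F, C) = (0*F + C*C) + 4*C = (0 + C²) + 4*C = C² + 4*C)
p(2, 6) + g*N = 6*(4 + 6) - 64*(-6) = 6*10 + 384 = 60 + 384 = 444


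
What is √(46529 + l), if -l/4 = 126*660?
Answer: 7*I*√5839 ≈ 534.89*I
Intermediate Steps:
l = -332640 (l = -504*660 = -4*83160 = -332640)
√(46529 + l) = √(46529 - 332640) = √(-286111) = 7*I*√5839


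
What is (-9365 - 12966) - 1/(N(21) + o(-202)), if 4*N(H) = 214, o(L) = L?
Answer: -6632305/297 ≈ -22331.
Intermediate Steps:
N(H) = 107/2 (N(H) = (¼)*214 = 107/2)
(-9365 - 12966) - 1/(N(21) + o(-202)) = (-9365 - 12966) - 1/(107/2 - 202) = -22331 - 1/(-297/2) = -22331 - 1*(-2/297) = -22331 + 2/297 = -6632305/297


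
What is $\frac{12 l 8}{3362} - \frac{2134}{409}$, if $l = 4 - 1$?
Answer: $- \frac{3528358}{687529} \approx -5.1319$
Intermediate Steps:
$l = 3$
$\frac{12 l 8}{3362} - \frac{2134}{409} = \frac{12 \cdot 3 \cdot 8}{3362} - \frac{2134}{409} = 36 \cdot 8 \cdot \frac{1}{3362} - \frac{2134}{409} = 288 \cdot \frac{1}{3362} - \frac{2134}{409} = \frac{144}{1681} - \frac{2134}{409} = - \frac{3528358}{687529}$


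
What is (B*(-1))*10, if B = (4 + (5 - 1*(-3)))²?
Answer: -1440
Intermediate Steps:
B = 144 (B = (4 + (5 + 3))² = (4 + 8)² = 12² = 144)
(B*(-1))*10 = (144*(-1))*10 = -144*10 = -1440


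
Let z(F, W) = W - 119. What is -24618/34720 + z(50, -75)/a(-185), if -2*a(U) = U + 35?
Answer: -858203/260400 ≈ -3.2957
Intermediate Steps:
a(U) = -35/2 - U/2 (a(U) = -(U + 35)/2 = -(35 + U)/2 = -35/2 - U/2)
z(F, W) = -119 + W
-24618/34720 + z(50, -75)/a(-185) = -24618/34720 + (-119 - 75)/(-35/2 - ½*(-185)) = -24618*1/34720 - 194/(-35/2 + 185/2) = -12309/17360 - 194/75 = -858203/260400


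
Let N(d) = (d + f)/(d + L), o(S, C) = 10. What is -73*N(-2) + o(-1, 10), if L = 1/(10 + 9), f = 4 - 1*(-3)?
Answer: 7305/37 ≈ 197.43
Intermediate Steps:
f = 7 (f = 4 + 3 = 7)
L = 1/19 ≈ 0.052632
N(d) = (7 + d)/(1/19 + d) (N(d) = (d + 7)/(d + 1/19) = (7 + d)/(1/19 + d))
-73*N(-2) + o(-1, 10) = -1387*(7 - 2)/(1 + 19*(-2)) + 10 = -1387*5/(1 - 38) + 10 = -1387*5/(-37) + 10 = -1387*(-1)*5/37 + 10 = -73*(-95/37) + 10 = 6935/37 + 10 = 7305/37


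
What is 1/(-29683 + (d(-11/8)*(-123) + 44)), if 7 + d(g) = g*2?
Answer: -4/113759 ≈ -3.5162e-5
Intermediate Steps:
d(g) = -7 + 2*g (d(g) = -7 + g*2 = -7 + 2*g)
1/(-29683 + (d(-11/8)*(-123) + 44)) = 1/(-29683 + ((-7 + 2*(-11/8))*(-123) + 44)) = 1/(-29683 + ((-7 - 11/4)*(-123) + 44)) = 1/(-29683 + (-39/4*(-123) + 44)) = 1/(-29683 + (4797/4 + 44)) = 1/(-29683 + 4973/4) = 1/(-113759/4) = -4/113759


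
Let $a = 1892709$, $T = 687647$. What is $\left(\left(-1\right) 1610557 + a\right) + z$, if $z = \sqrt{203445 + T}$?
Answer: $282152 + 2 \sqrt{222773} \approx 2.831 \cdot 10^{5}$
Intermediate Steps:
$z = 2 \sqrt{222773}$ ($z = \sqrt{203445 + 687647} = \sqrt{891092} = 2 \sqrt{222773} \approx 943.98$)
$\left(\left(-1\right) 1610557 + a\right) + z = \left(\left(-1\right) 1610557 + 1892709\right) + 2 \sqrt{222773} = \left(-1610557 + 1892709\right) + 2 \sqrt{222773} = 282152 + 2 \sqrt{222773}$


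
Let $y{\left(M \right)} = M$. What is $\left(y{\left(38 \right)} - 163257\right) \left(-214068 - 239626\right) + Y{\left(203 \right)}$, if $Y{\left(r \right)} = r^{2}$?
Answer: $74051522195$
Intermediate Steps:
$\left(y{\left(38 \right)} - 163257\right) \left(-214068 - 239626\right) + Y{\left(203 \right)} = \left(38 - 163257\right) \left(-214068 - 239626\right) + 203^{2} = \left(-163219\right) \left(-453694\right) + 41209 = 74051480986 + 41209 = 74051522195$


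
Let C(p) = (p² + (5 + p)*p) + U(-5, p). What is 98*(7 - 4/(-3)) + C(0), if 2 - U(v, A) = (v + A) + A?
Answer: 2471/3 ≈ 823.67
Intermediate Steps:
U(v, A) = 2 - v - 2*A (U(v, A) = 2 - ((v + A) + A) = 2 - ((A + v) + A) = 2 - (v + 2*A) = 2 + (-v - 2*A) = 2 - v - 2*A)
C(p) = 7 + p² - 2*p + p*(5 + p) (C(p) = (p² + (5 + p)*p) + (2 - 1*(-5) - 2*p) = (p² + p*(5 + p)) + (2 + 5 - 2*p) = (p² + p*(5 + p)) + (7 - 2*p) = 7 + p² - 2*p + p*(5 + p))
98*(7 - 4/(-3)) + C(0) = 98*(7 - 4/(-3)) + (7 + 2*0² + 3*0) = 98*(7 - 4*(-1)/3) + (7 + 2*0 + 0) = 98*(7 - 4*(-⅓)) + (7 + 0 + 0) = 98*(7 + 4/3) + 7 = 98*(25/3) + 7 = 2450/3 + 7 = 2471/3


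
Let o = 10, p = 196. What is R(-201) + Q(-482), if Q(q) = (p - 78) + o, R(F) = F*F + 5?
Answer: 40534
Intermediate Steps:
R(F) = 5 + F**2 (R(F) = F**2 + 5 = 5 + F**2)
Q(q) = 128 (Q(q) = (196 - 78) + 10 = 118 + 10 = 128)
R(-201) + Q(-482) = (5 + (-201)**2) + 128 = (5 + 40401) + 128 = 40406 + 128 = 40534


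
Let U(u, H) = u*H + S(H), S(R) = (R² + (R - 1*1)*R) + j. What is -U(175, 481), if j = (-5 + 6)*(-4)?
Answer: -546412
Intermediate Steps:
j = -4 (j = 1*(-4) = -4)
S(R) = -4 + R² + R*(-1 + R) (S(R) = (R² + (R - 1*1)*R) - 4 = (R² + (R - 1)*R) - 4 = (R² + (-1 + R)*R) - 4 = (R² + R*(-1 + R)) - 4 = -4 + R² + R*(-1 + R))
U(u, H) = -4 - H + 2*H² + H*u (U(u, H) = u*H + (-4 - H + 2*H²) = H*u + (-4 - H + 2*H²) = -4 - H + 2*H² + H*u)
-U(175, 481) = -(-4 - 1*481 + 2*481² + 481*175) = -(-4 - 481 + 2*231361 + 84175) = -(-4 - 481 + 462722 + 84175) = -1*546412 = -546412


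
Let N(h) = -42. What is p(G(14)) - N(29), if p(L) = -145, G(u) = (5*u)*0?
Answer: -103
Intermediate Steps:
G(u) = 0
p(G(14)) - N(29) = -145 - 1*(-42) = -145 + 42 = -103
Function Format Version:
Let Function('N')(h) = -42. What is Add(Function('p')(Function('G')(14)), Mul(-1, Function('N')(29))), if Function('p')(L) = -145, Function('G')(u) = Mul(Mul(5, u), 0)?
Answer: -103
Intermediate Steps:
Function('G')(u) = 0
Add(Function('p')(Function('G')(14)), Mul(-1, Function('N')(29))) = Add(-145, Mul(-1, -42)) = Add(-145, 42) = -103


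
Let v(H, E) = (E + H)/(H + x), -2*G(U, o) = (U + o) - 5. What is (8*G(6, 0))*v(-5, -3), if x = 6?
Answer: 32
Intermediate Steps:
G(U, o) = 5/2 - U/2 - o/2 (G(U, o) = -((U + o) - 5)/2 = -(-5 + U + o)/2 = 5/2 - U/2 - o/2)
v(H, E) = (E + H)/(6 + H) (v(H, E) = (E + H)/(H + 6) = (E + H)/(6 + H))
(8*G(6, 0))*v(-5, -3) = (8*(5/2 - ½*6 - ½*0))*((-3 - 5)/(6 - 5)) = (8*(5/2 - 3 + 0))*(-8/1) = (8*(-½))*(1*(-8)) = -4*(-8) = 32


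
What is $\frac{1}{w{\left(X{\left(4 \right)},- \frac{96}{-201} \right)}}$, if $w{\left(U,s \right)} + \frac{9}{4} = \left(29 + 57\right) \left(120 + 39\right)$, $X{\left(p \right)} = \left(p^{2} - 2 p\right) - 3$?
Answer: $\frac{4}{54687} \approx 7.3144 \cdot 10^{-5}$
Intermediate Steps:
$X{\left(p \right)} = -3 + p^{2} - 2 p$
$w{\left(U,s \right)} = \frac{54687}{4}$ ($w{\left(U,s \right)} = - \frac{9}{4} + \left(29 + 57\right) \left(120 + 39\right) = - \frac{9}{4} + 86 \cdot 159 = - \frac{9}{4} + 13674 = \frac{54687}{4}$)
$\frac{1}{w{\left(X{\left(4 \right)},- \frac{96}{-201} \right)}} = \frac{1}{\frac{54687}{4}} = \frac{4}{54687}$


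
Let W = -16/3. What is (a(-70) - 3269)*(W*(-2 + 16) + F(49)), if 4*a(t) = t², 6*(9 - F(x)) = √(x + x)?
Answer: 402668/3 + 7154*√2/3 ≈ 1.3760e+5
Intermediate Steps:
F(x) = 9 - √2*√x/6 (F(x) = 9 - √(x + x)/6 = 9 - √2*√x/6)
W = -16/3 (W = -16*⅓ = -16/3 ≈ -5.3333)
a(t) = t²/4
(a(-70) - 3269)*(W*(-2 + 16) + F(49)) = ((¼)*(-70)² - 3269)*(-16*(-2 + 16)/3 + (9 - √2*√49/6)) = ((¼)*4900 - 3269)*(-16/3*14 + (9 - ⅙*√2*7)) = (1225 - 3269)*(-224/3 + (9 - 7*√2/6)) = -2044*(-197/3 - 7*√2/6) = 402668/3 + 7154*√2/3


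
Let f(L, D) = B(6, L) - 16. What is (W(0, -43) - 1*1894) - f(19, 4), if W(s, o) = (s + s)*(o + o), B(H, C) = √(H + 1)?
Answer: -1878 - √7 ≈ -1880.6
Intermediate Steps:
B(H, C) = √(1 + H)
W(s, o) = 4*o*s (W(s, o) = (2*s)*(2*o) = 4*o*s)
f(L, D) = -16 + √7 (f(L, D) = √(1 + 6) - 16 = √7 - 16 = -16 + √7)
(W(0, -43) - 1*1894) - f(19, 4) = (4*(-43)*0 - 1*1894) - (-16 + √7) = (0 - 1894) + (16 - √7) = -1894 + (16 - √7) = -1878 - √7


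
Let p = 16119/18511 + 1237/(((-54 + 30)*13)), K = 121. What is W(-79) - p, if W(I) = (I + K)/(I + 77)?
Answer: -103415093/5775432 ≈ -17.906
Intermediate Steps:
p = -17868979/5775432 (p = 16119*(1/18511) + 1237/((-24*13)) = 16119/18511 + 1237/(-312) = 16119/18511 + 1237*(-1/312) = 16119/18511 - 1237/312 = -17868979/5775432 ≈ -3.0940)
W(I) = (121 + I)/(77 + I) (W(I) = (I + 121)/(I + 77) = (121 + I)/(77 + I))
W(-79) - p = (121 - 79)/(77 - 79) - 1*(-17868979/5775432) = 42/(-2) + 17868979/5775432 = -½*42 + 17868979/5775432 = -21 + 17868979/5775432 = -103415093/5775432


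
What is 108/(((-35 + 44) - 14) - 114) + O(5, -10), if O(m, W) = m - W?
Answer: 1677/119 ≈ 14.092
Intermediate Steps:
108/(((-35 + 44) - 14) - 114) + O(5, -10) = 108/(((-35 + 44) - 14) - 114) + (5 - 1*(-10)) = 108/((9 - 14) - 114) + (5 + 10) = 108/(-5 - 114) + 15 = 108/(-119) + 15 = -1/119*108 + 15 = -108/119 + 15 = 1677/119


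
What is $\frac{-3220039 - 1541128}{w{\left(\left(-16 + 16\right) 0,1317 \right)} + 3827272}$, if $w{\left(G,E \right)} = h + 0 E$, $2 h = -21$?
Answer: $- \frac{9522334}{7654523} \approx -1.244$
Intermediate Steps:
$h = - \frac{21}{2}$ ($h = \frac{1}{2} \left(-21\right) = - \frac{21}{2} \approx -10.5$)
$w{\left(G,E \right)} = - \frac{21}{2}$ ($w{\left(G,E \right)} = - \frac{21}{2} + 0 E = - \frac{21}{2} + 0 = - \frac{21}{2}$)
$\frac{-3220039 - 1541128}{w{\left(\left(-16 + 16\right) 0,1317 \right)} + 3827272} = \frac{-3220039 - 1541128}{- \frac{21}{2} + 3827272} = - \frac{4761167}{\frac{7654523}{2}} = \left(-4761167\right) \frac{2}{7654523} = - \frac{9522334}{7654523}$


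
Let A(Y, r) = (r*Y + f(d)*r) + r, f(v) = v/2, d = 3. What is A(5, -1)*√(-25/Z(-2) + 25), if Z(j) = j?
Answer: -75*√6/4 ≈ -45.928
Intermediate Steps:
f(v) = v/2 (f(v) = v*(½) = v/2)
A(Y, r) = 5*r/2 + Y*r (A(Y, r) = (r*Y + ((½)*3)*r) + r = (Y*r + 3*r/2) + r = (3*r/2 + Y*r) + r = 5*r/2 + Y*r)
A(5, -1)*√(-25/Z(-2) + 25) = ((½)*(-1)*(5 + 2*5))*√(-25/(-2) + 25) = ((½)*(-1)*(5 + 10))*√(-25*(-½) + 25) = ((½)*(-1)*15)*√(25/2 + 25) = -75*√6/4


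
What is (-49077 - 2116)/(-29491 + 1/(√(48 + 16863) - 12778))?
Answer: 246479534671844753/141990662322949210 - 153579*√1879/141990662322949210 ≈ 1.7359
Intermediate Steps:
(-49077 - 2116)/(-29491 + 1/(√(48 + 16863) - 12778)) = -51193/(-29491 + 1/(√16911 - 12778)) = -51193/(-29491 + 1/(3*√1879 - 12778)) = -51193/(-29491 + 1/(-12778 + 3*√1879))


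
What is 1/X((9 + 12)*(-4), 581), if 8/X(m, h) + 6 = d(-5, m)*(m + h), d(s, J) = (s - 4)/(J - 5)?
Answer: 3939/712 ≈ 5.5323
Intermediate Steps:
d(s, J) = (-4 + s)/(-5 + J)
X(m, h) = 8/(-6 - 9*(h + m)/(-5 + m)) (X(m, h) = 8/(-6 + ((-4 - 5)/(-5 + m))*(m + h)) = 8/(-6 + (-9/(-5 + m))*(h + m)) = 8/(-6 - 9*(h + m)/(-5 + m)))
1/X((9 + 12)*(-4), 581) = 1/(8*(5 - (9 + 12)*(-4))/(3*(-10 + 3*581 + 5*((9 + 12)*(-4))))) = 1/(8*(5 - 21*(-4))/(3*(-10 + 1743 + 5*(21*(-4))))) = 1/(8*(5 - 1*(-84))/(3*(-10 + 1743 + 5*(-84)))) = 1/(8*(5 + 84)/(3*(-10 + 1743 - 420))) = 1/((8/3)*89/1313) = 1/((8/3)*(1/1313)*89) = 1/(712/3939) = 3939/712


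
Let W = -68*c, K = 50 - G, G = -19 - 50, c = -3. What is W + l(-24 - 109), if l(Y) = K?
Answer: 323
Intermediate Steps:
G = -69
K = 119 (K = 50 - 1*(-69) = 50 + 69 = 119)
l(Y) = 119
W = 204 (W = -68*(-3) = 204)
W + l(-24 - 109) = 204 + 119 = 323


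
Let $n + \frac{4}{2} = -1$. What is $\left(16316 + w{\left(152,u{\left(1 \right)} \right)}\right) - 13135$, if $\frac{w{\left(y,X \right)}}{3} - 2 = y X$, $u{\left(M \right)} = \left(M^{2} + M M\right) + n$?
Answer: $2731$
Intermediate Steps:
$n = -3$ ($n = -2 - 1 = -3$)
$u{\left(M \right)} = -3 + 2 M^{2}$ ($u{\left(M \right)} = \left(M^{2} + M M\right) - 3 = \left(M^{2} + M^{2}\right) - 3 = 2 M^{2} - 3 = -3 + 2 M^{2}$)
$w{\left(y,X \right)} = 6 + 3 X y$ ($w{\left(y,X \right)} = 6 + 3 y X = 6 + 3 X y$)
$\left(16316 + w{\left(152,u{\left(1 \right)} \right)}\right) - 13135 = \left(16316 + \left(6 + 3 \left(-3 + 2 \cdot 1^{2}\right) 152\right)\right) - 13135 = \left(16316 + \left(6 + 3 \left(-3 + 2 \cdot 1\right) 152\right)\right) - 13135 = \left(16316 + \left(6 + 3 \left(-3 + 2\right) 152\right)\right) - 13135 = \left(16316 + \left(6 + 3 \left(-1\right) 152\right)\right) - 13135 = \left(16316 + \left(6 - 456\right)\right) - 13135 = \left(16316 - 450\right) - 13135 = 15866 - 13135 = 2731$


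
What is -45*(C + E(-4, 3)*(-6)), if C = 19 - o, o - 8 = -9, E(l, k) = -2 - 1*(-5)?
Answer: -90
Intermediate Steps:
E(l, k) = 3 (E(l, k) = -2 + 5 = 3)
o = -1 (o = 8 - 9 = -1)
C = 20 (C = 19 - 1*(-1) = 19 + 1 = 20)
-45*(C + E(-4, 3)*(-6)) = -45*(20 + 3*(-6)) = -45*(20 - 18) = -45*2 = -90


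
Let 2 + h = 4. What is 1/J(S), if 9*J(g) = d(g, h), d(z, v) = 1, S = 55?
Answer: 9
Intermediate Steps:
h = 2 (h = -2 + 4 = 2)
J(g) = ⅑ (J(g) = (⅑)*1 = ⅑)
1/J(S) = 1/(⅑) = 9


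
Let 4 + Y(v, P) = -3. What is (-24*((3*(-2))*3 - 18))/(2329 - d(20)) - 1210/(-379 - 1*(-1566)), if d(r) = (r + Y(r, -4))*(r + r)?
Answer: -43086/79529 ≈ -0.54176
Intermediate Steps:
Y(v, P) = -7 (Y(v, P) = -4 - 3 = -7)
d(r) = 2*r*(-7 + r) (d(r) = (r - 7)*(r + r) = (-7 + r)*(2*r) = 2*r*(-7 + r))
(-24*((3*(-2))*3 - 18))/(2329 - d(20)) - 1210/(-379 - 1*(-1566)) = (-24*((3*(-2))*3 - 18))/(2329 - 2*20*(-7 + 20)) - 1210/(-379 - 1*(-1566)) = (-24*(-6*3 - 18))/(2329 - 2*20*13) - 1210/(-379 + 1566) = (-24*(-18 - 18))/(2329 - 1*520) - 1210/1187 = (-24*(-36))/(2329 - 520) - 1210*1/1187 = 864/1809 - 1210/1187 = 864*(1/1809) - 1210/1187 = 32/67 - 1210/1187 = -43086/79529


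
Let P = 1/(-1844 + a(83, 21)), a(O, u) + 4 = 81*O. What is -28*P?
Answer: -28/4875 ≈ -0.0057436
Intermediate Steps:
a(O, u) = -4 + 81*O
P = 1/4875 (P = 1/(-1844 + (-4 + 81*83)) = 1/(-1844 + (-4 + 6723)) = 1/(-1844 + 6719) = 1/4875 ≈ 0.00020513)
-28*P = -28*1/4875 = -28/4875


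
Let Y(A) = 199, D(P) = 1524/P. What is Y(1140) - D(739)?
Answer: 145537/739 ≈ 196.94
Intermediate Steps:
Y(1140) - D(739) = 199 - 1524/739 = 145537/739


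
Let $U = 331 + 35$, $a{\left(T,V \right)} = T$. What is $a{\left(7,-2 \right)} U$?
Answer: $2562$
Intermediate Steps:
$U = 366$
$a{\left(7,-2 \right)} U = 7 \cdot 366 = 2562$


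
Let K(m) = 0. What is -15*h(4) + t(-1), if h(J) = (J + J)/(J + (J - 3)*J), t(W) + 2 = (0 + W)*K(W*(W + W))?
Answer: -17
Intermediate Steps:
t(W) = -2 (t(W) = -2 + (0 + W)*0 = -2 + W*0 = -2 + 0 = -2)
h(J) = 2*J/(J + J*(-3 + J)) (h(J) = (2*J)/(J + (-3 + J)*J) = (2*J)/(J + J*(-3 + J)) = 2*J/(J + J*(-3 + J)))
-15*h(4) + t(-1) = -30/(-2 + 4) - 2 = -30/2 - 2 = -15*1 - 2 = -15 - 2 = -17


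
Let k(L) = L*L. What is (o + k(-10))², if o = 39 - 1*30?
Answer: 11881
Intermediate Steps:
k(L) = L²
o = 9 (o = 39 - 30 = 9)
(o + k(-10))² = (9 + (-10)²)² = (9 + 100)² = 109² = 11881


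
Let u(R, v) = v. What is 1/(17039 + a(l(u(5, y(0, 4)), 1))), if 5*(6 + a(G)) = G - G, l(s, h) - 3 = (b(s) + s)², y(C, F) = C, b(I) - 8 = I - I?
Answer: 1/17033 ≈ 5.8710e-5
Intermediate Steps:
b(I) = 8 (b(I) = 8 + (I - I) = 8 + 0 = 8)
l(s, h) = 3 + (8 + s)²
a(G) = -6 (a(G) = -6 + (G - G)/5 = -6 + (⅕)*0 = -6 + 0 = -6)
1/(17039 + a(l(u(5, y(0, 4)), 1))) = 1/(17039 - 6) = 1/17033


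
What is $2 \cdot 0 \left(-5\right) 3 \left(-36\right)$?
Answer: $0$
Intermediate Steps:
$2 \cdot 0 \left(-5\right) 3 \left(-36\right) = 0 \left(-5\right) 3 \left(-36\right) = 0 \cdot 3 \left(-36\right) = 0 \left(-36\right) = 0$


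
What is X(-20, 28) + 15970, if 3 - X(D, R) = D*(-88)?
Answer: 14213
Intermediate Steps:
X(D, R) = 3 + 88*D (X(D, R) = 3 - D*(-88) = 3 - (-88)*D = 3 + 88*D)
X(-20, 28) + 15970 = (3 + 88*(-20)) + 15970 = (3 - 1760) + 15970 = -1757 + 15970 = 14213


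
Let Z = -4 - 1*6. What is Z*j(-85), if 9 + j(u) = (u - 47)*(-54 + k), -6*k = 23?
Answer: -76250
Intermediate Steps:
k = -23/6 (k = -⅙*23 = -23/6 ≈ -3.8333)
j(u) = 16255/6 - 347*u/6 (j(u) = -9 + (u - 47)*(-54 - 23/6) = -9 + (-47 + u)*(-347/6) = -9 + (16309/6 - 347*u/6) = 16255/6 - 347*u/6)
Z = -10 (Z = -4 - 6 = -10)
Z*j(-85) = -10*(16255/6 - 347/6*(-85)) = -10*(16255/6 + 29495/6) = -10*7625 = -76250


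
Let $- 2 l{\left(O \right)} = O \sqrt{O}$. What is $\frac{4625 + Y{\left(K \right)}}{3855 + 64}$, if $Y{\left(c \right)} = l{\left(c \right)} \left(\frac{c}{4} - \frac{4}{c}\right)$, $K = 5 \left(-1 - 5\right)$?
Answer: $\frac{4625}{3919} - \frac{221 i \sqrt{30}}{7838} \approx 1.1801 - 0.15444 i$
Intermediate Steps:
$l{\left(O \right)} = - \frac{O^{\frac{3}{2}}}{2}$ ($l{\left(O \right)} = - \frac{O \sqrt{O}}{2} = - \frac{O^{\frac{3}{2}}}{2}$)
$K = -30$ ($K = 5 \left(-6\right) = -30$)
$Y{\left(c \right)} = - \frac{c^{\frac{3}{2}} \left(- \frac{4}{c} + \frac{c}{4}\right)}{2}$ ($Y{\left(c \right)} = - \frac{c^{\frac{3}{2}}}{2} \left(\frac{c}{4} - \frac{4}{c}\right) = - \frac{c^{\frac{3}{2}}}{2} \left(- \frac{4}{c} + \frac{c}{4}\right) = - \frac{c^{\frac{3}{2}} \left(- \frac{4}{c} + \frac{c}{4}\right)}{2}$)
$\frac{4625 + Y{\left(K \right)}}{3855 + 64} = \frac{4625 + \frac{\sqrt{-30} \left(16 - \left(-30\right)^{2}\right)}{8}}{3855 + 64} = \frac{4625 + \frac{i \sqrt{30} \left(16 - 900\right)}{8}}{3919} = \left(4625 + \frac{i \sqrt{30} \left(16 - 900\right)}{8}\right) \frac{1}{3919} = \left(4625 + \frac{1}{8} i \sqrt{30} \left(-884\right)\right) \frac{1}{3919} = \left(4625 - \frac{221 i \sqrt{30}}{2}\right) \frac{1}{3919} = \frac{4625}{3919} - \frac{221 i \sqrt{30}}{7838}$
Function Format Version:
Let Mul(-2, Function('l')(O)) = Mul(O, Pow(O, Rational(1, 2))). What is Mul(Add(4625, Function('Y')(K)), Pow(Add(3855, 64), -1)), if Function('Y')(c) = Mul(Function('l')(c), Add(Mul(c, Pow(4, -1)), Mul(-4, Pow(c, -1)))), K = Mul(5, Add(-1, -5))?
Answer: Add(Rational(4625, 3919), Mul(Rational(-221, 7838), I, Pow(30, Rational(1, 2)))) ≈ Add(1.1801, Mul(-0.15444, I))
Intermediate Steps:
Function('l')(O) = Mul(Rational(-1, 2), Pow(O, Rational(3, 2))) (Function('l')(O) = Mul(Rational(-1, 2), Mul(O, Pow(O, Rational(1, 2)))) = Mul(Rational(-1, 2), Pow(O, Rational(3, 2))))
K = -30 (K = Mul(5, -6) = -30)
Function('Y')(c) = Mul(Rational(-1, 2), Pow(c, Rational(3, 2)), Add(Mul(-4, Pow(c, -1)), Mul(Rational(1, 4), c))) (Function('Y')(c) = Mul(Mul(Rational(-1, 2), Pow(c, Rational(3, 2))), Add(Mul(c, Pow(4, -1)), Mul(-4, Pow(c, -1)))) = Mul(Mul(Rational(-1, 2), Pow(c, Rational(3, 2))), Add(Mul(c, Rational(1, 4)), Mul(-4, Pow(c, -1)))) = Mul(Mul(Rational(-1, 2), Pow(c, Rational(3, 2))), Add(Mul(Rational(1, 4), c), Mul(-4, Pow(c, -1)))) = Mul(Mul(Rational(-1, 2), Pow(c, Rational(3, 2))), Add(Mul(-4, Pow(c, -1)), Mul(Rational(1, 4), c))) = Mul(Rational(-1, 2), Pow(c, Rational(3, 2)), Add(Mul(-4, Pow(c, -1)), Mul(Rational(1, 4), c))))
Mul(Add(4625, Function('Y')(K)), Pow(Add(3855, 64), -1)) = Mul(Add(4625, Mul(Rational(1, 8), Pow(-30, Rational(1, 2)), Add(16, Mul(-1, Pow(-30, 2))))), Pow(Add(3855, 64), -1)) = Mul(Add(4625, Mul(Rational(1, 8), Mul(I, Pow(30, Rational(1, 2))), Add(16, Mul(-1, 900)))), Pow(3919, -1)) = Mul(Add(4625, Mul(Rational(1, 8), Mul(I, Pow(30, Rational(1, 2))), Add(16, -900))), Rational(1, 3919)) = Mul(Add(4625, Mul(Rational(1, 8), Mul(I, Pow(30, Rational(1, 2))), -884)), Rational(1, 3919)) = Mul(Add(4625, Mul(Rational(-221, 2), I, Pow(30, Rational(1, 2)))), Rational(1, 3919)) = Add(Rational(4625, 3919), Mul(Rational(-221, 7838), I, Pow(30, Rational(1, 2))))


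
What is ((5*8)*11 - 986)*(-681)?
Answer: 371826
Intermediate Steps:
((5*8)*11 - 986)*(-681) = (40*11 - 986)*(-681) = (440 - 986)*(-681) = -546*(-681) = 371826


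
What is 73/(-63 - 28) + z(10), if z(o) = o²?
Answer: 9027/91 ≈ 99.198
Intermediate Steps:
73/(-63 - 28) + z(10) = 73/(-63 - 28) + 10² = 73/(-91) + 100 = -1/91*73 + 100 = -73/91 + 100 = 9027/91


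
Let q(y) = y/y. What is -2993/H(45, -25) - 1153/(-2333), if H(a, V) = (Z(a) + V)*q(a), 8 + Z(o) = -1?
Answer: 7021871/79322 ≈ 88.524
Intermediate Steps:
q(y) = 1
Z(o) = -9 (Z(o) = -8 - 1 = -9)
H(a, V) = -9 + V (H(a, V) = (-9 + V)*1 = -9 + V)
-2993/H(45, -25) - 1153/(-2333) = -2993/(-9 - 25) - 1153/(-2333) = -2993/(-34) - 1153*(-1/2333) = -2993*(-1/34) + 1153/2333 = 2993/34 + 1153/2333 = 7021871/79322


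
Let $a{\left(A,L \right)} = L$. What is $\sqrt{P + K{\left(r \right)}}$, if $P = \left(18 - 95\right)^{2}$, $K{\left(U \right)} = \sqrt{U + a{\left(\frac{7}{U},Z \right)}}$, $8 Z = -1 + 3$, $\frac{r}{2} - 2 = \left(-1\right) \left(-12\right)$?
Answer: $\frac{\sqrt{23716 + 2 \sqrt{113}}}{2} \approx 77.035$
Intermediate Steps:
$r = 28$ ($r = 4 + 2 \left(\left(-1\right) \left(-12\right)\right) = 4 + 2 \cdot 12 = 4 + 24 = 28$)
$Z = \frac{1}{4}$ ($Z = \frac{-1 + 3}{8} = \frac{1}{8} \cdot 2 = \frac{1}{4} \approx 0.25$)
$K{\left(U \right)} = \sqrt{\frac{1}{4} + U}$ ($K{\left(U \right)} = \sqrt{U + \frac{1}{4}} = \sqrt{\frac{1}{4} + U}$)
$P = 5929$ ($P = \left(-77\right)^{2} = 5929$)
$\sqrt{P + K{\left(r \right)}} = \sqrt{5929 + \frac{\sqrt{1 + 4 \cdot 28}}{2}} = \sqrt{5929 + \frac{\sqrt{1 + 112}}{2}} = \sqrt{5929 + \frac{\sqrt{113}}{2}}$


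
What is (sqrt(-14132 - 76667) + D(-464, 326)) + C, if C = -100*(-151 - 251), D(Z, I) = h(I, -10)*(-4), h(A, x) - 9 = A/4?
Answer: 39838 + I*sqrt(90799) ≈ 39838.0 + 301.33*I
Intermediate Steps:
h(A, x) = 9 + A/4
D(Z, I) = -36 - I (D(Z, I) = (9 + I/4)*(-4) = -36 - I)
C = 40200 (C = -100*(-402) = 40200)
(sqrt(-14132 - 76667) + D(-464, 326)) + C = (sqrt(-14132 - 76667) + (-36 - 1*326)) + 40200 = (sqrt(-90799) + (-36 - 326)) + 40200 = (I*sqrt(90799) - 362) + 40200 = (-362 + I*sqrt(90799)) + 40200 = 39838 + I*sqrt(90799)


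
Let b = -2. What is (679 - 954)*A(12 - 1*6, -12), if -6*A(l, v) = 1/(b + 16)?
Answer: 275/84 ≈ 3.2738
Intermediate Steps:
A(l, v) = -1/84 (A(l, v) = -1/(6*(-2 + 16)) = -⅙/14 = -⅙*1/14 = -1/84)
(679 - 954)*A(12 - 1*6, -12) = (679 - 954)*(-1/84) = -275*(-1/84) = 275/84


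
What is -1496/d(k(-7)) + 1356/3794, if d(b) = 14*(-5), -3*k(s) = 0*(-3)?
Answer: 206098/9485 ≈ 21.729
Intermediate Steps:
k(s) = 0 (k(s) = -0*(-3) = -1/3*0 = 0)
d(b) = -70
-1496/d(k(-7)) + 1356/3794 = -1496/(-70) + 1356/3794 = -1496*(-1/70) + 1356*(1/3794) = 748/35 + 678/1897 = 206098/9485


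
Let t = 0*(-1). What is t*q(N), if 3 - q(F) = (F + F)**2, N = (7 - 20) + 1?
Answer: 0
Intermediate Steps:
t = 0
N = -12 (N = -13 + 1 = -12)
q(F) = 3 - 4*F**2 (q(F) = 3 - (F + F)**2 = 3 - (2*F)**2 = 3 - 4*F**2)
t*q(N) = 0*(3 - 4*(-12)**2) = 0*(3 - 4*144) = 0*(3 - 576) = 0*(-573) = 0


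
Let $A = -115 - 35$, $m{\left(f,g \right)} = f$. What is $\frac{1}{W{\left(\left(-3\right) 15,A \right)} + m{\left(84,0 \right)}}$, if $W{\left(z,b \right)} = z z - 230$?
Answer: $\frac{1}{1879} \approx 0.0005322$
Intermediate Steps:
$A = -150$
$W{\left(z,b \right)} = -230 + z^{2}$ ($W{\left(z,b \right)} = z^{2} - 230 = -230 + z^{2}$)
$\frac{1}{W{\left(\left(-3\right) 15,A \right)} + m{\left(84,0 \right)}} = \frac{1}{\left(-230 + \left(\left(-3\right) 15\right)^{2}\right) + 84} = \frac{1}{\left(-230 + \left(-45\right)^{2}\right) + 84} = \frac{1}{\left(-230 + 2025\right) + 84} = \frac{1}{1795 + 84} = \frac{1}{1879}$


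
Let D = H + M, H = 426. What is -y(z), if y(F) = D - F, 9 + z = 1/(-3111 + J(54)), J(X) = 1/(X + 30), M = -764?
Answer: 85975183/261323 ≈ 329.00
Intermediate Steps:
J(X) = 1/(30 + X)
D = -338 (D = 426 - 764 = -338)
z = -2351991/261323 (z = -9 + 1/(-3111 + 1/(30 + 54)) = -9 + 1/(-3111 + 1/84) = -9 + 1/(-261323/84) = -9 - 84/261323 = -2351991/261323 ≈ -9.0003)
y(F) = -338 - F
-y(z) = -(-338 - 1*(-2351991/261323)) = -(-338 + 2351991/261323) = -1*(-85975183/261323) = 85975183/261323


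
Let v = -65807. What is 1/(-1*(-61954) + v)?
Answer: -1/3853 ≈ -0.00025954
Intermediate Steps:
1/(-1*(-61954) + v) = 1/(-1*(-61954) - 65807) = 1/(61954 - 65807) = 1/(-3853) = -1/3853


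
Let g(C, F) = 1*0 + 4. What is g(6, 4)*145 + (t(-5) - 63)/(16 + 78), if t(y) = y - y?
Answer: 54457/94 ≈ 579.33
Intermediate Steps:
t(y) = 0
g(C, F) = 4 (g(C, F) = 0 + 4 = 4)
g(6, 4)*145 + (t(-5) - 63)/(16 + 78) = 4*145 + (0 - 63)/(16 + 78) = 580 - 63/94 = 54457/94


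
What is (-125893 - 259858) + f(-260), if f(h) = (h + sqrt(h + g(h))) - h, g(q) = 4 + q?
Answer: -385751 + 2*I*sqrt(129) ≈ -3.8575e+5 + 22.716*I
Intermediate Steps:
f(h) = sqrt(4 + 2*h) (f(h) = (h + sqrt(h + (4 + h))) - h = (h + sqrt(4 + 2*h)) - h = sqrt(4 + 2*h))
(-125893 - 259858) + f(-260) = (-125893 - 259858) + sqrt(4 + 2*(-260)) = -385751 + sqrt(4 - 520) = -385751 + sqrt(-516) = -385751 + 2*I*sqrt(129)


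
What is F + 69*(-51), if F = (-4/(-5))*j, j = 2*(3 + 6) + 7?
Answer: -3499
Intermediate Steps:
j = 25 (j = 2*9 + 7 = 18 + 7 = 25)
F = 20 (F = -4/(-5)*25 = -4*(-1/5)*25 = (4/5)*25 = 20)
F + 69*(-51) = 20 + 69*(-51) = 20 - 3519 = -3499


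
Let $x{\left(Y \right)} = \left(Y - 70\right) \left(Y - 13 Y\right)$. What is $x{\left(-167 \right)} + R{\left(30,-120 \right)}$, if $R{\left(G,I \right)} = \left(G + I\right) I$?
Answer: $-464148$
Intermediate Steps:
$R{\left(G,I \right)} = I \left(G + I\right)$
$x{\left(Y \right)} = - 12 Y \left(-70 + Y\right)$ ($x{\left(Y \right)} = \left(-70 + Y\right) \left(- 12 Y\right) = - 12 Y \left(-70 + Y\right)$)
$x{\left(-167 \right)} + R{\left(30,-120 \right)} = 12 \left(-167\right) \left(70 - -167\right) - 120 \left(30 - 120\right) = 12 \left(-167\right) \left(70 + 167\right) - -10800 = 12 \left(-167\right) 237 + 10800 = -474948 + 10800 = -464148$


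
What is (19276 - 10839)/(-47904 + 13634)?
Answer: -8437/34270 ≈ -0.24619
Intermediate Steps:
(19276 - 10839)/(-47904 + 13634) = 8437/(-34270) = 8437*(-1/34270) = -8437/34270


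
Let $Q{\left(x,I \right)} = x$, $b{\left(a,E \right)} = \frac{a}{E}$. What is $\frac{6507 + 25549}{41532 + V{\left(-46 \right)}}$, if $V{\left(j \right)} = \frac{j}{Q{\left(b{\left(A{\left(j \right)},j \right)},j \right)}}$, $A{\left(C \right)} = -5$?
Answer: $\frac{20035}{25693} \approx 0.77978$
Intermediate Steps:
$V{\left(j \right)} = - \frac{j^{2}}{5}$ ($V{\left(j \right)} = \frac{j}{\left(-5\right) \frac{1}{j}} = j \left(- \frac{j}{5}\right) = - \frac{j^{2}}{5}$)
$\frac{6507 + 25549}{41532 + V{\left(-46 \right)}} = \frac{6507 + 25549}{41532 - \frac{\left(-46\right)^{2}}{5}} = \frac{32056}{41532 - \frac{2116}{5}} = \frac{32056}{\frac{205544}{5}} = 32056 \cdot \frac{5}{205544} = \frac{20035}{25693}$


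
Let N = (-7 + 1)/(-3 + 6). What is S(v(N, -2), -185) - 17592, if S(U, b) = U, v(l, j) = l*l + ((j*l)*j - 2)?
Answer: -17598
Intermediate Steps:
N = -2 (N = -6/3 = -6*1/3 = -2)
v(l, j) = -2 + l**2 + l*j**2 (v(l, j) = l**2 + (l*j**2 - 2) = l**2 + (-2 + l*j**2) = -2 + l**2 + l*j**2)
S(v(N, -2), -185) - 17592 = (-2 + (-2)**2 - 2*(-2)**2) - 17592 = (-2 + 4 - 2*4) - 17592 = (-2 + 4 - 8) - 17592 = -6 - 17592 = -17598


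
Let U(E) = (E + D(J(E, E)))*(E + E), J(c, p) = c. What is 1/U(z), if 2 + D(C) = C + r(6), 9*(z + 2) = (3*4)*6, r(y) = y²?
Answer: 1/552 ≈ 0.0018116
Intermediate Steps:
z = 6 (z = -2 + ((3*4)*6)/9 = -2 + (12*6)/9 = -2 + (⅑)*72 = -2 + 8 = 6)
D(C) = 34 + C (D(C) = -2 + (C + 6²) = -2 + (C + 36) = -2 + (36 + C) = 34 + C)
U(E) = 2*E*(34 + 2*E) (U(E) = (E + (34 + E))*(E + E) = (34 + 2*E)*(2*E) = 2*E*(34 + 2*E))
1/U(z) = 1/(4*6*(17 + 6)) = 1/(4*6*23) = 1/552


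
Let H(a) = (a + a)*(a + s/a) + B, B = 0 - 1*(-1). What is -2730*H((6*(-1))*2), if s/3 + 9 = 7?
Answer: -756210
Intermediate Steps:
s = -6 (s = -27 + 3*7 = -27 + 21 = -6)
B = 1 (B = 0 + 1 = 1)
H(a) = 1 + 2*a*(a - 6/a) (H(a) = (a + a)*(a - 6/a) + 1 = (2*a)*(a - 6/a) + 1 = 2*a*(a - 6/a) + 1 = 1 + 2*a*(a - 6/a))
-2730*H((6*(-1))*2) = -2730*(-11 + 2*((6*(-1))*2)**2) = -2730*(-11 + 2*(-6*2)**2) = -2730*(-11 + 2*(-12)**2) = -2730*(-11 + 2*144) = -2730*(-11 + 288) = -2730*277 = -756210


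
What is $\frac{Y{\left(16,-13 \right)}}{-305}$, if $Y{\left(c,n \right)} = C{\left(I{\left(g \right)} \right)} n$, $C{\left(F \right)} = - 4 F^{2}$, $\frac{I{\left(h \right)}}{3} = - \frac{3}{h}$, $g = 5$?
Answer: $- \frac{4212}{7625} \approx -0.55239$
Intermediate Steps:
$I{\left(h \right)} = - \frac{9}{h}$ ($I{\left(h \right)} = 3 \left(- \frac{3}{h}\right) = - \frac{9}{h}$)
$Y{\left(c,n \right)} = - \frac{324 n}{25}$ ($Y{\left(c,n \right)} = - 4 \left(- \frac{9}{5}\right)^{2} n = \left(-4\right) \frac{81}{25} n = - \frac{324 n}{25}$)
$\frac{Y{\left(16,-13 \right)}}{-305} = \frac{\left(- \frac{324}{25}\right) \left(-13\right)}{-305} = \frac{4212}{25} \left(- \frac{1}{305}\right) = - \frac{4212}{7625}$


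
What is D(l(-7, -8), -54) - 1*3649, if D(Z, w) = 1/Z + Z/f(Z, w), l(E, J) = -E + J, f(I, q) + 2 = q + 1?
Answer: -200749/55 ≈ -3650.0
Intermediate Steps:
f(I, q) = -1 + q (f(I, q) = -2 + (q + 1) = -2 + (1 + q) = -1 + q)
l(E, J) = J - E
D(Z, w) = 1/Z + Z/(-1 + w)
D(l(-7, -8), -54) - 1*3649 = (-1 - 54 + (-8 - 1*(-7))**2)/((-8 - 1*(-7))*(-1 - 54)) - 1*3649 = (-1 - 54 + (-8 + 7)**2)/((-8 + 7)*(-55)) - 3649 = -1/55*(-1 - 54 + (-1)**2)/(-1) - 3649 = -1*(-1/55)*(-1 - 54 + 1) - 3649 = -1*(-1/55)*(-54) - 3649 = -54/55 - 3649 = -200749/55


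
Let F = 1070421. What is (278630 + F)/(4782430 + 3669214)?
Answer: 46519/291436 ≈ 0.15962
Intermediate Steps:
(278630 + F)/(4782430 + 3669214) = (278630 + 1070421)/(4782430 + 3669214) = 1349051/8451644 = 1349051*(1/8451644) = 46519/291436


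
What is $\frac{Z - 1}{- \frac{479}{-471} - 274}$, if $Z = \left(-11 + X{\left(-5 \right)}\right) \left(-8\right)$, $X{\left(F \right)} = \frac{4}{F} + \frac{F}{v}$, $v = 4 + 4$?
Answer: $- \frac{231732}{642875} \approx -0.36046$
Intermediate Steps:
$v = 8$
$X{\left(F \right)} = \frac{4}{F} + \frac{F}{8}$
$Z = \frac{497}{5}$ ($Z = \left(-11 + \left(\frac{4}{-5} + \frac{1}{8} \left(-5\right)\right)\right) \left(-8\right) = \left(-11 + \left(4 \left(- \frac{1}{5}\right) - \frac{5}{8}\right)\right) \left(-8\right) = \left(-11 - \frac{57}{40}\right) \left(-8\right) = \left(- \frac{497}{40}\right) \left(-8\right) = \frac{497}{5} \approx 99.4$)
$\frac{Z - 1}{- \frac{479}{-471} - 274} = \frac{\frac{497}{5} - 1}{- \frac{479}{-471} - 274} = \frac{492}{5 \left(\left(-479\right) \left(- \frac{1}{471}\right) - 274\right)} = \frac{492}{5 \left(\frac{479}{471} - 274\right)} = \frac{492}{5 \left(- \frac{128575}{471}\right)} = \frac{492}{5} \left(- \frac{471}{128575}\right) = - \frac{231732}{642875}$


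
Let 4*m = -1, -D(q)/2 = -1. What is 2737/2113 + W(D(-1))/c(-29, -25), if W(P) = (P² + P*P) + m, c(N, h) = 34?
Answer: 437735/287368 ≈ 1.5233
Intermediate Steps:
D(q) = 2 (D(q) = -2*(-1) = 2)
m = -¼ (m = (¼)*(-1) = -¼ ≈ -0.25000)
W(P) = -¼ + 2*P² (W(P) = (P² + P*P) - ¼ = (P² + P²) - ¼ = 2*P² - ¼ = -¼ + 2*P²)
2737/2113 + W(D(-1))/c(-29, -25) = 2737/2113 + (-¼ + 2*2²)/34 = 2737*(1/2113) + (-¼ + 2*4)*(1/34) = 2737/2113 + (-¼ + 8)*(1/34) = 2737/2113 + (31/4)*(1/34) = 2737/2113 + 31/136 = 437735/287368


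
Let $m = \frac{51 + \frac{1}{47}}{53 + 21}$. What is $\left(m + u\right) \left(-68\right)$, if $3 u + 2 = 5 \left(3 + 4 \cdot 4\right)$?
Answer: $- \frac{3747344}{1739} \approx -2154.9$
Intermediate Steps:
$u = 31$ ($u = - \frac{2}{3} + \frac{5 \left(3 + 4 \cdot 4\right)}{3} = - \frac{2}{3} + \frac{5 \left(3 + 16\right)}{3} = - \frac{2}{3} + \frac{5 \cdot 19}{3} = - \frac{2}{3} + \frac{1}{3} \cdot 95 = - \frac{2}{3} + \frac{95}{3} = 31$)
$m = \frac{1199}{1739}$ ($m = \frac{51 + \frac{1}{47}}{74} = \frac{2398}{47} \cdot \frac{1}{74} = \frac{1199}{1739} \approx 0.68948$)
$\left(m + u\right) \left(-68\right) = \left(\frac{1199}{1739} + 31\right) \left(-68\right) = \frac{55108}{1739} \left(-68\right) = - \frac{3747344}{1739}$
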